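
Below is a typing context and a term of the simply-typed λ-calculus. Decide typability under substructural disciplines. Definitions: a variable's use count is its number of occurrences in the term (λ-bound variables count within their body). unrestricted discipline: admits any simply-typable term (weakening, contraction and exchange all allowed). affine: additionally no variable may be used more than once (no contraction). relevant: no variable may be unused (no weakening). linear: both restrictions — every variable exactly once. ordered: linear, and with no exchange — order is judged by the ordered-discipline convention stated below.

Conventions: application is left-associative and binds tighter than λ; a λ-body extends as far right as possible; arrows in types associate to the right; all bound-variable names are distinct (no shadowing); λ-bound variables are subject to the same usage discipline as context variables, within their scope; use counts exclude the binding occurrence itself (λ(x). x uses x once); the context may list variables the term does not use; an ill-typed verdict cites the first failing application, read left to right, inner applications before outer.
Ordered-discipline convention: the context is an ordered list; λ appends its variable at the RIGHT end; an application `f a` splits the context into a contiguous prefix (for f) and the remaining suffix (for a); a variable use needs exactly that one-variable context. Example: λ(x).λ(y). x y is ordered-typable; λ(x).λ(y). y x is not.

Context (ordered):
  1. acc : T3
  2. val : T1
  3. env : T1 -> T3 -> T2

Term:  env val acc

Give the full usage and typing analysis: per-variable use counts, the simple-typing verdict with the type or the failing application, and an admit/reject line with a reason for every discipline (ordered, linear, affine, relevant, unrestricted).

use counts: acc: 1×; val: 1×; env: 1×
use order (left to right): env, val, acc
typing: well-typed — term : T2
ordered ✗ (use order env, val, acc needs exchange)
linear ✓ (exactly-once usage across acc, val, env)
affine ✓ (acc, val, env: no repeats, contraction unneeded)
relevant ✓ (every one of acc, val, env appears)
unrestricted ✓ (typability at T2 is all that's needed)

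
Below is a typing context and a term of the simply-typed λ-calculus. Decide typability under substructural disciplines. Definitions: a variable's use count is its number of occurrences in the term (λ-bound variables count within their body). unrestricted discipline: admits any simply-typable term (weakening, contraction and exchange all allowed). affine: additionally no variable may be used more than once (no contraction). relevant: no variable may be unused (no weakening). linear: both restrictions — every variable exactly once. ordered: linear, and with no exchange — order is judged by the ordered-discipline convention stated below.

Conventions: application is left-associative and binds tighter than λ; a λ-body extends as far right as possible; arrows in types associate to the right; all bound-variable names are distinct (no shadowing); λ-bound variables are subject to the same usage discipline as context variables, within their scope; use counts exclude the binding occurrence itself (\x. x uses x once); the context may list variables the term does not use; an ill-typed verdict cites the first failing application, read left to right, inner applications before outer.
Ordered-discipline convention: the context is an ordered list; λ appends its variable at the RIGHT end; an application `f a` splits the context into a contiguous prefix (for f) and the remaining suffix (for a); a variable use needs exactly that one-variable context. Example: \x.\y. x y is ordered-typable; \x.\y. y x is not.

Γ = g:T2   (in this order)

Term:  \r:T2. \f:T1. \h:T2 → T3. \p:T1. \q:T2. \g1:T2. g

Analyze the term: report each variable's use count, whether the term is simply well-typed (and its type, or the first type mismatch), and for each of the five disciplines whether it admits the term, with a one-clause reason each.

variable uses: g ×1; r [bound] ×0; f [bound] ×0; h [bound] ×0; p [bound] ×0; q [bound] ×0; g1 [bound] ×0
use order (left to right): g
typing: the term checks, with type T2 → T1 → (T2 → T3) → T1 → T2 → T2 → T2
ordered ✗ (needs weakening: r, f, h, p, q, g1 unused)
linear ✗ (needs weakening: r, f, h, p, q, g1 unused)
affine ✓ (at most one use each (g, r, f, h, p, q, g1))
relevant ✗ (needs weakening: r, f, h, p, q, g1 unused)
unrestricted ✓ (well-typed at T2 → T1 → (T2 → T3) → T1 → T2 → T2 → T2; no restrictions here)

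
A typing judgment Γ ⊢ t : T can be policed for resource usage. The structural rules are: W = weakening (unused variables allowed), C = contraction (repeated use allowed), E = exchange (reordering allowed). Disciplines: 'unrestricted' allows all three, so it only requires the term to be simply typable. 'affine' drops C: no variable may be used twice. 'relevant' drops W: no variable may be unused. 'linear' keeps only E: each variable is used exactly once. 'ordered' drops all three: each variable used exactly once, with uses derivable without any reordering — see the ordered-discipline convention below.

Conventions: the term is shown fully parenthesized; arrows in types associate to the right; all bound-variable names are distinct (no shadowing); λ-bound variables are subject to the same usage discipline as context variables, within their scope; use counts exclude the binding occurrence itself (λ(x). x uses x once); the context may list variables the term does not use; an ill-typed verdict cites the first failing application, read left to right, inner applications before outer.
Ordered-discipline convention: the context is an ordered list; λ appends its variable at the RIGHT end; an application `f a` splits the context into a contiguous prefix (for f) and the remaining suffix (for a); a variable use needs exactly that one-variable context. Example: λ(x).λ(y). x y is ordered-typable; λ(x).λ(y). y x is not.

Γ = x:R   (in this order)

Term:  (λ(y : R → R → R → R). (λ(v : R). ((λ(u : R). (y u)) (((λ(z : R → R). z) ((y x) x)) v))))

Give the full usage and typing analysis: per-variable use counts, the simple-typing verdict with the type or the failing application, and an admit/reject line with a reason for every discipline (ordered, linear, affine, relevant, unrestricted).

use counts: x: 2×, y [bound]: 2×, v [bound]: 1×, u [bound]: 1×, z [bound]: 1×
left-to-right use order: y, u, z, y, x, x, v
typing: the term checks, with type (R → R → R → R) → R → R → R → R
ordered: ✗, repeated use of x ×2, y ×2
linear: ✗, repeated use of x ×2, y ×2
affine: ✗, repeated use of x ×2, y ×2
relevant: ✓, x, y, v, u, z: all used, weakening unneeded
unrestricted: ✓, well-typed at (R → R → R → R) → R → R → R → R; no restrictions here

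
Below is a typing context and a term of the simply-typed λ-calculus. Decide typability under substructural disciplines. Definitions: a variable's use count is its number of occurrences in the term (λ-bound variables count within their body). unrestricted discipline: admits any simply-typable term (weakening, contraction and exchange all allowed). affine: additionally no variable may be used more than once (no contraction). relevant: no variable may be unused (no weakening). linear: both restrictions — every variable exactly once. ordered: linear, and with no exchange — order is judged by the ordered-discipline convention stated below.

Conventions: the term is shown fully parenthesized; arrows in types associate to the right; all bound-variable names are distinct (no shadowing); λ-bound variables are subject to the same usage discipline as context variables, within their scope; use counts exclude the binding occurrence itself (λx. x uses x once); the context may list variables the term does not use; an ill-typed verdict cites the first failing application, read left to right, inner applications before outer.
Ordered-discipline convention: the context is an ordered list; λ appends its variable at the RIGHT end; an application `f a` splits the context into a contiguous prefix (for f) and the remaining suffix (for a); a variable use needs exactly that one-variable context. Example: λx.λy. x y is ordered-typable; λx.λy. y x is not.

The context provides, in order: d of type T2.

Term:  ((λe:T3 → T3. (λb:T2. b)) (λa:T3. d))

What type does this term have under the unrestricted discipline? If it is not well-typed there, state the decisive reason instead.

not well-typed under unrestricted — a type mismatch blocks all five
usage: d: 1, e (λ-bound): 0, b (λ-bound): 1, a (λ-bound): 0
left-to-right use order: b, d
typing: ill-typed: a function awaiting T3 → T3 gets T3 → T2
across the five disciplines: ordered ✗ · linear ✗ · affine ✗ · relevant ✗ · unrestricted ✗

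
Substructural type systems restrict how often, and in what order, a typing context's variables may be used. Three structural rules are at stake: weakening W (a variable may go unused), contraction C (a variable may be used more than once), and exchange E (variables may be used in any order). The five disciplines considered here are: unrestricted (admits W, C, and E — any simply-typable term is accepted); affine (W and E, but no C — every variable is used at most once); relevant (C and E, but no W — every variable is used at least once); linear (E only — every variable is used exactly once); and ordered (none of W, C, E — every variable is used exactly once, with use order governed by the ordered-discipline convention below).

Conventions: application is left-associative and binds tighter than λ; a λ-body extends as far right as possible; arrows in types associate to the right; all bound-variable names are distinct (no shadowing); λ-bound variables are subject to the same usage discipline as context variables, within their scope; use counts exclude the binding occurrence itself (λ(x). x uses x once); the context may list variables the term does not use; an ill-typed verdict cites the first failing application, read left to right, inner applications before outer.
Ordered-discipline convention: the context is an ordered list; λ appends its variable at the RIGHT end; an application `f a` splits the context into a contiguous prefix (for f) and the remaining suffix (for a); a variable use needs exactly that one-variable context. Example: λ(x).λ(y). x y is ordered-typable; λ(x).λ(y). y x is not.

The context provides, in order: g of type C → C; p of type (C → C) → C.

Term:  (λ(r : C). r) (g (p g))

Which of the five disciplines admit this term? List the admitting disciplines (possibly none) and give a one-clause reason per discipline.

admitting disciplines: relevant, unrestricted
counts: g: 2; p: 1; r [bound]: 1
left-to-right use order: r, g, p, g
typing: well-typed at C
ordered: ✗ — needs contraction — g ×2
linear: ✗ — needs contraction — g ×2
affine: ✗ — needs contraction — g ×2
relevant: ✓ — none of g, p, r goes unused
unrestricted: ✓ — well-typed at C; no restrictions here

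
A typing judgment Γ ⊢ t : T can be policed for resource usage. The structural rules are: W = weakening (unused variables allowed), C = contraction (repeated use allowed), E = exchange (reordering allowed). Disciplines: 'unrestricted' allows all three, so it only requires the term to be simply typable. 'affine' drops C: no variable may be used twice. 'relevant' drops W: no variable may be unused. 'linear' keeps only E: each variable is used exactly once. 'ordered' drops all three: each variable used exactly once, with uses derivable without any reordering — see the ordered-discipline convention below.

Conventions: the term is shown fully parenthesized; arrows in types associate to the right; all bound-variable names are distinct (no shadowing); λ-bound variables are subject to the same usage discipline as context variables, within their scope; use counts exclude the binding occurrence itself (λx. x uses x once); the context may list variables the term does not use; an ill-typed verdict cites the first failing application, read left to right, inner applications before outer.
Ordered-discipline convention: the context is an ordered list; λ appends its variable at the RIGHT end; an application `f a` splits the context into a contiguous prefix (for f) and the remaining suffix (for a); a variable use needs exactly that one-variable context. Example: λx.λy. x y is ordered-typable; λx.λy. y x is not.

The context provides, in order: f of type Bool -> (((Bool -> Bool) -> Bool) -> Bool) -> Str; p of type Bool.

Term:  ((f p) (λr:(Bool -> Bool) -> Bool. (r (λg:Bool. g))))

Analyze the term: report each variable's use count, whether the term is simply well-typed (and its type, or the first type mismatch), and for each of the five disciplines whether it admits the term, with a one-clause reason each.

variable uses: f: 1, p: 1, r (λ-bound): 1, g (λ-bound): 1
order of uses: f, p, r, g
typing: well-typed — term : Str
ordered: ✓ — f, p, r, g once each; derivable with no W/C/E
linear: ✓ — f, p, r, g: one use apiece
affine: ✓ — none of f, p, r, g used more than once
relevant: ✓ — every one of f, p, r, g appears
unrestricted: ✓ — simply typable at Str; W, C, E all held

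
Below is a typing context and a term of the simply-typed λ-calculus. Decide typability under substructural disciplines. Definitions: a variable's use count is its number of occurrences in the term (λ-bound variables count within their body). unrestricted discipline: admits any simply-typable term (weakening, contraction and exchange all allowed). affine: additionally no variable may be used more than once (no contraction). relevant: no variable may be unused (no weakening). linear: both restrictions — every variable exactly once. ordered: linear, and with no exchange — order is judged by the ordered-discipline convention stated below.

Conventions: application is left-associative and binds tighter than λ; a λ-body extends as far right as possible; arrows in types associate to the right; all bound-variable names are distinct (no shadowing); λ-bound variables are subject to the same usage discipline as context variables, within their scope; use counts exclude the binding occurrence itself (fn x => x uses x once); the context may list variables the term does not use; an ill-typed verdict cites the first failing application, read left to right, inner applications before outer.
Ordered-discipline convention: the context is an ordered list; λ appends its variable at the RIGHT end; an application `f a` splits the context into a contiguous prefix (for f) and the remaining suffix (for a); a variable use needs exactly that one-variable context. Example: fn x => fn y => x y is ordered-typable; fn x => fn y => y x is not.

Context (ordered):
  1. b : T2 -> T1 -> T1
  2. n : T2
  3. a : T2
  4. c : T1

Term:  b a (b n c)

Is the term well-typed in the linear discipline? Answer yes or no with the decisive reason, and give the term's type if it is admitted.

no — b ×2 used more than once (contraction)
use counts: b: 2, n: 1, a: 1, c: 1
use order (left to right): b, a, b, n, c
typing: well-typed — term : T1
across the five disciplines: ordered ✗; linear ✗; affine ✗; relevant ✓; unrestricted ✓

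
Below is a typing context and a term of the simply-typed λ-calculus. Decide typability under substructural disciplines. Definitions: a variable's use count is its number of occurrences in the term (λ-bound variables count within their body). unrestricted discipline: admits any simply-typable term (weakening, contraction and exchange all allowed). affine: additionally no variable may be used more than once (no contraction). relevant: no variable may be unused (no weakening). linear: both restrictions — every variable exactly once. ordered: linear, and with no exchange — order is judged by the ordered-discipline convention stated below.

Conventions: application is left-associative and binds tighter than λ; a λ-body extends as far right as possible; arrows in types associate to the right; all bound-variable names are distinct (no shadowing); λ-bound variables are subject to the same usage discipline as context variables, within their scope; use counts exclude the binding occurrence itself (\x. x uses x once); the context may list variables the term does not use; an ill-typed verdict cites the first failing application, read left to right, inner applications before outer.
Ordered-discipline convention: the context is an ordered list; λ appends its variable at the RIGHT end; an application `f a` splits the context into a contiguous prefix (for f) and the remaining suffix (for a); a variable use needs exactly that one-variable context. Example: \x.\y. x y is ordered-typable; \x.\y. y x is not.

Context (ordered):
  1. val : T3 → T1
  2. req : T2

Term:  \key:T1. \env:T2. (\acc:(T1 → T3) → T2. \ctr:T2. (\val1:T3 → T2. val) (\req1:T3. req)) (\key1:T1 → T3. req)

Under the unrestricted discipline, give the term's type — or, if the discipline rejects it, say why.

term : T1 → T2 → T2 → T3 → T1
use counts: val: 1, req: 2, key (bound): 0, env (bound): 0, acc (bound): 0, ctr (bound): 0, val1 (bound): 0, req1 (bound): 0, key1 (bound): 0
left-to-right use order: val, req, req
typing: well-typed at T1 → T2 → T2 → T3 → T1
summary: ordered ✗ | linear ✗ | affine ✗ | relevant ✗ | unrestricted ✓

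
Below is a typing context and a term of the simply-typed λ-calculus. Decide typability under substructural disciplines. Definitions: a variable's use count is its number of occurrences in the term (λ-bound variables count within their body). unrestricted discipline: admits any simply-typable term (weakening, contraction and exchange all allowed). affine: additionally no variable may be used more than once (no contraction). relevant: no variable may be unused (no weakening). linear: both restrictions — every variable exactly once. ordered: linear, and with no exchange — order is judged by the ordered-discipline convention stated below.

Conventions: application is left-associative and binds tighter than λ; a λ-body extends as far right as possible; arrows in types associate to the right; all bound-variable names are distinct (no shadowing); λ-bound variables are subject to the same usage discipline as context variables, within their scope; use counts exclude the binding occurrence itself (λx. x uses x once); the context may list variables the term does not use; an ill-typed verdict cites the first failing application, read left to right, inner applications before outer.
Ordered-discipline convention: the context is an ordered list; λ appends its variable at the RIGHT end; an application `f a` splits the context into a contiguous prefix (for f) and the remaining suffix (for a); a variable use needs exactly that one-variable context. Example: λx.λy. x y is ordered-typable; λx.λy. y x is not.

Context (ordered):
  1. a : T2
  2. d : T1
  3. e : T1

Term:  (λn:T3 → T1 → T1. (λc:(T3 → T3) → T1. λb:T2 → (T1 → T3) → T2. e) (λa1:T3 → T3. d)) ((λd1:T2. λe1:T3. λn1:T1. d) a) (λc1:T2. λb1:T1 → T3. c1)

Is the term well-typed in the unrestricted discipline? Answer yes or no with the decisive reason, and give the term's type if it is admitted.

yes — well-typed at T1; no restrictions here; term : T1
variable uses: a: 1, d: 2, e: 1, n (λ-bound): 0, c (λ-bound): 0, b (λ-bound): 0, a1 (λ-bound): 0, d1 (λ-bound): 0, e1 (λ-bound): 0, n1 (λ-bound): 0, c1 (λ-bound): 1, b1 (λ-bound): 0
order of uses: e, d, d, a, c1
typing: the term checks, with type T1
per-discipline verdicts: ordered ✗ | linear ✗ | affine ✗ | relevant ✗ | unrestricted ✓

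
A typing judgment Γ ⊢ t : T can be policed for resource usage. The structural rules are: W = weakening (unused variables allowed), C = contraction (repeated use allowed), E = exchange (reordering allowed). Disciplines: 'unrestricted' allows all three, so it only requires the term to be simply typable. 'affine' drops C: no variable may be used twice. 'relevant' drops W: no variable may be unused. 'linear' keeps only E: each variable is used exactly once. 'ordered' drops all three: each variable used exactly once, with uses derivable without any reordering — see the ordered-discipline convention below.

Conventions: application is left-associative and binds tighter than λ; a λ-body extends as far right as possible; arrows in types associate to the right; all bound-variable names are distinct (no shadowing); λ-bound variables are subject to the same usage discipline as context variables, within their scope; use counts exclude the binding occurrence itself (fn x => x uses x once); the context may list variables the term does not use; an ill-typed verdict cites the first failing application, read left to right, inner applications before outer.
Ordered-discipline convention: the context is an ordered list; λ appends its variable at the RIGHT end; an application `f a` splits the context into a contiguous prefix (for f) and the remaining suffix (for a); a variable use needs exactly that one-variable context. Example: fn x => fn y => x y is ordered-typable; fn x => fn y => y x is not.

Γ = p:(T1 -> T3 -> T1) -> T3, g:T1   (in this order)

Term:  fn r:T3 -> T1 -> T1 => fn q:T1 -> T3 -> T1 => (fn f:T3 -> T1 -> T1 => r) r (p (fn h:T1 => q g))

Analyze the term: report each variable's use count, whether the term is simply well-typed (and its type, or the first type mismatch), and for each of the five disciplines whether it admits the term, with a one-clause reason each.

use counts: p: 1×, g: 1×, r [bound]: 2×, q [bound]: 1×, f [bound]: 0×, h [bound]: 0×
order of uses: r, r, p, q, g
typing: well-typed — term : (T3 -> T1 -> T1) -> (T1 -> T3 -> T1) -> T1 -> T1
ordered: ✗, needs contraction — r ×2; f, h left unused
linear: ✗, needs contraction — r ×2; f, h left unused
affine: ✗, needs contraction — r ×2
relevant: ✗, f, h left unused
unrestricted: ✓, simply typable at (T3 -> T1 -> T1) -> (T1 -> T3 -> T1) -> T1 -> T1; W, C, E all held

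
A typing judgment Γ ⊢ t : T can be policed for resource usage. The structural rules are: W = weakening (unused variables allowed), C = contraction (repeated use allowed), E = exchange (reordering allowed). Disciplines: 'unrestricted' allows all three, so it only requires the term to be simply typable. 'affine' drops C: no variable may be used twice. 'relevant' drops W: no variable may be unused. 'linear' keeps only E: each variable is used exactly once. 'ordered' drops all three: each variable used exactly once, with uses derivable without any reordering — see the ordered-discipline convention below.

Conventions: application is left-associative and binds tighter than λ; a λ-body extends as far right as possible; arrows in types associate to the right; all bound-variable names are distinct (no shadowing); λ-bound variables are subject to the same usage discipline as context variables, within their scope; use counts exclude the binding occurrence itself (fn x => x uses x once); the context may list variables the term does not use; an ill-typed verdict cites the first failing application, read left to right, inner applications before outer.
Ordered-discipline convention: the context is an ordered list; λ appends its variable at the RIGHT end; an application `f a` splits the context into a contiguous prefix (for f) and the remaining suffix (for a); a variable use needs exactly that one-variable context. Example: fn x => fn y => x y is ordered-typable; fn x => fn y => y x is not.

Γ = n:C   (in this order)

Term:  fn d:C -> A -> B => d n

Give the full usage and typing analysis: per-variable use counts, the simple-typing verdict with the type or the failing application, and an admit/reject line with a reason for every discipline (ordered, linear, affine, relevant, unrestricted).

usage: n: 1×, d (bound): 1×
uses in reading order: d, n
typing: well-typed at (C -> A -> B) -> A -> B
ordered: ✗ — use order d, n needs exchange
linear: ✓ — exactly-once usage across n, d
affine: ✓ — none of n, d used more than once
relevant: ✓ — at least one use each (n, d)
unrestricted: ✓ — type-checks ((C -> A -> B) -> A -> B) and nothing is barred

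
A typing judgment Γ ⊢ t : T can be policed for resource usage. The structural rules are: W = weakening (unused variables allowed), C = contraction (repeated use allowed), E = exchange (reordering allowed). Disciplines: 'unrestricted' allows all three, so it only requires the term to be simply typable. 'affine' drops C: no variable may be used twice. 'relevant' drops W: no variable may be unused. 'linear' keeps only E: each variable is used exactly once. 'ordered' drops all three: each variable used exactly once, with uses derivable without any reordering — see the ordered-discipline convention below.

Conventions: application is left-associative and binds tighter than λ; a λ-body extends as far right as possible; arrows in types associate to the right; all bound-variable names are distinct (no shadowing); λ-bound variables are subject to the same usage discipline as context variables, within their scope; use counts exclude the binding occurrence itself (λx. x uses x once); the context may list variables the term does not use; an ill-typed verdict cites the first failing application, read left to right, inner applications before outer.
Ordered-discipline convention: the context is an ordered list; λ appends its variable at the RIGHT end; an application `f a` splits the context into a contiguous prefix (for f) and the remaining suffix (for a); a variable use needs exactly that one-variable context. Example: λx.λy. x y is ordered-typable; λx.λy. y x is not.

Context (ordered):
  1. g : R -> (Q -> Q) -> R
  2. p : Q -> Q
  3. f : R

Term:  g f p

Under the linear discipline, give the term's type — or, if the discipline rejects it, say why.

term : R
variable uses: g: 1; p: 1; f: 1
order of uses: g, f, p
typing: ✓ — R
summary: ordered ✗ · linear ✓ · affine ✓ · relevant ✓ · unrestricted ✓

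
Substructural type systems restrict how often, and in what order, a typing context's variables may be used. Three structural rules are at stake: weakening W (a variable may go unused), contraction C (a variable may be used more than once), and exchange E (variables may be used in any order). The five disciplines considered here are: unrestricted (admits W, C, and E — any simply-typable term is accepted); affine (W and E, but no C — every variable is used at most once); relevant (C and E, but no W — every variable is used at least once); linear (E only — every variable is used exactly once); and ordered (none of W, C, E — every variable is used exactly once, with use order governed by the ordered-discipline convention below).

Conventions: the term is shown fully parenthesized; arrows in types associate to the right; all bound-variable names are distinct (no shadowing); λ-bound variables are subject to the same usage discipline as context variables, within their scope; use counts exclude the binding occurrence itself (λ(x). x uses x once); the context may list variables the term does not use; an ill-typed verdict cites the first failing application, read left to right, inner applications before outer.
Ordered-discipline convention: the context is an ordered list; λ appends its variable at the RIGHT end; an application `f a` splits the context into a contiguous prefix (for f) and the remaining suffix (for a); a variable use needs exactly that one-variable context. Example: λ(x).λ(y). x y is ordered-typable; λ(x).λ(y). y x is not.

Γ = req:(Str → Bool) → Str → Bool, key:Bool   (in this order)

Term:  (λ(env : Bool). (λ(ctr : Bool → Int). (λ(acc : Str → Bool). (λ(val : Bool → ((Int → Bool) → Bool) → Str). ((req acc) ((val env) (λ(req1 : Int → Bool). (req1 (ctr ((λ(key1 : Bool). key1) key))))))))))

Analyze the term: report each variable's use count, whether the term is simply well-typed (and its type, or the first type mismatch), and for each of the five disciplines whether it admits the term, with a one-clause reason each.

variable uses: req ×1; key ×1; env (bound) ×1; ctr (bound) ×1; acc (bound) ×1; val (bound) ×1; req1 (bound) ×1; key1 (bound) ×1
use order (left to right): req, acc, val, env, req1, ctr, key1, key
typing: ✓ — Bool → (Bool → Int) → (Str → Bool) → (Bool → ((Int → Bool) → Bool) → Str) → Bool
ordered: ✗ — no ordered split (uses run req, acc, val, env, req1, ctr, key1, key)
linear: ✓ — single use per variable (req, key, env, ctr, acc, val, req1, key1)
affine: ✓ — no duplicate uses among req, key, env, ctr, acc, val, req1, key1
relevant: ✓ — none of req, key, env, ctr, acc, val, req1, key1 goes unused
unrestricted: ✓ — type-checks (Bool → (Bool → Int) → (Str → Bool) → (Bool → ((Int → Bool) → Bool) → Str) → Bool) and nothing is barred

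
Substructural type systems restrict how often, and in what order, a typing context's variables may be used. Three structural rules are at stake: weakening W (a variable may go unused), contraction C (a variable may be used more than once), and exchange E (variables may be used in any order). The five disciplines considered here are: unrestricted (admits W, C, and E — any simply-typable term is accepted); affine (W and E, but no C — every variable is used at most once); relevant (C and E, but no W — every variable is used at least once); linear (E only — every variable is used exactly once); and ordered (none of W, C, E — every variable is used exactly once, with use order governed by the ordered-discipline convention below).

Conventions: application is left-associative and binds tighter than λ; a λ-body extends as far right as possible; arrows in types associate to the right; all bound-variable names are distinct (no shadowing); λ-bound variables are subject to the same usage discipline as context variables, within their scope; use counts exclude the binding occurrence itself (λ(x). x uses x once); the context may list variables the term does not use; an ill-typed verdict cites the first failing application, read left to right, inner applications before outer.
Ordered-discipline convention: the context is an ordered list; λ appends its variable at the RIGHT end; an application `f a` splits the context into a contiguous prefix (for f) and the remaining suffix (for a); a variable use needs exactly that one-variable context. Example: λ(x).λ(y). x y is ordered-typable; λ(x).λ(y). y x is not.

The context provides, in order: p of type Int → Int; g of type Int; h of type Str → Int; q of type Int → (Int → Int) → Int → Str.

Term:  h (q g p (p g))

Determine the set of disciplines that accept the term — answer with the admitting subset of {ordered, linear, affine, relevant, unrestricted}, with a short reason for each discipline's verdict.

admitting disciplines: relevant, unrestricted
variable uses: p ×2, g ×2, h ×1, q ×1
use order (left to right): h, q, g, p, p, g
typing: well-typed at Int
ordered: ✗, needs contraction — p ×2, g ×2
linear: ✗, needs contraction — p ×2, g ×2
affine: ✗, needs contraction — p ×2, g ×2
relevant: ✓, none of p, g, h, q goes unused
unrestricted: ✓, typability at Int is all that's needed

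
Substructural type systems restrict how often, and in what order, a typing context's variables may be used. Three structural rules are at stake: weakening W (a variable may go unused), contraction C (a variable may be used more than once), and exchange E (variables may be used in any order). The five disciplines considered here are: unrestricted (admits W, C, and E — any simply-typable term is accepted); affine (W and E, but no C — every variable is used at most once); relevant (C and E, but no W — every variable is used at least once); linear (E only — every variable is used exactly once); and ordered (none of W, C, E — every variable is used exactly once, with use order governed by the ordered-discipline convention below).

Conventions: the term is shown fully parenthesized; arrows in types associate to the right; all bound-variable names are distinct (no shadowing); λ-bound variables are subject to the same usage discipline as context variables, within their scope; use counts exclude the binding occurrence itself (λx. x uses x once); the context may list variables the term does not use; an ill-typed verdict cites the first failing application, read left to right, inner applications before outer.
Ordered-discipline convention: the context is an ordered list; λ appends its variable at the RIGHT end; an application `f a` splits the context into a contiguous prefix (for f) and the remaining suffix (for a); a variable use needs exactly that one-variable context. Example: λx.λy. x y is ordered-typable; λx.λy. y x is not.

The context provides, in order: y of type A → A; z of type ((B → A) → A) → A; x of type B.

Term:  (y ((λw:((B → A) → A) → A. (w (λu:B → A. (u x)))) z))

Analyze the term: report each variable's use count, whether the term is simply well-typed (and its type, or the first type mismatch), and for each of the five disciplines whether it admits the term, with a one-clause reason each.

usage: y: 1; z: 1; x: 1; w [bound]: 1; u [bound]: 1
use order (left to right): y, w, u, x, z
typing: well-typed at A
ordered ✗ (no contiguous prefix/suffix split fits y, w, u, x, z)
linear ✓ (single use per variable (y, z, x, w, u))
affine ✓ (at most one use each (y, z, x, w, u))
relevant ✓ (none of y, z, x, w, u goes unused)
unrestricted ✓ (well-typed at A; no restrictions here)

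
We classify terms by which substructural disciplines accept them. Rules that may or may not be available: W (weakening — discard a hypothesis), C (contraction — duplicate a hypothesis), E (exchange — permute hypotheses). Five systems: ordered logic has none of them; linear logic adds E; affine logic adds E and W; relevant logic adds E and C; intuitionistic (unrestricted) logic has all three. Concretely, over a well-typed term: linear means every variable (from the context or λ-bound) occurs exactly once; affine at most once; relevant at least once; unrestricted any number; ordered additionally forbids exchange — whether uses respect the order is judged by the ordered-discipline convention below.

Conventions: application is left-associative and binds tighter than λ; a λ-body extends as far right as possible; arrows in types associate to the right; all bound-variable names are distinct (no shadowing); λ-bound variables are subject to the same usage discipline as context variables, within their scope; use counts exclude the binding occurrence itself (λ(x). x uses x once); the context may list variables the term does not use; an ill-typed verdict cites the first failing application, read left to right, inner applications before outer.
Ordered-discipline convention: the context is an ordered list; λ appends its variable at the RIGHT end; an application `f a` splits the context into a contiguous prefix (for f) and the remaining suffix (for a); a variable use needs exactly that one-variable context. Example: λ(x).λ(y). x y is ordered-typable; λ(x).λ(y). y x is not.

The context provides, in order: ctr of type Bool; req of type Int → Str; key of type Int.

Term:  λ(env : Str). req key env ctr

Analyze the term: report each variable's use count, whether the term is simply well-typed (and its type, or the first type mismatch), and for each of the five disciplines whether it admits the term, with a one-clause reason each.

variable uses: ctr ×1, req ×1, key ×1, env [bound] ×1
order of uses: req, key, env, ctr
typing: ill-typed: non-arrow in function slot: Str
ordered: ✗ — a type mismatch blocks all five
linear: ✗ — the type mismatch rejects it
affine: ✗ — not simply typable
relevant: ✗ — fails simple typing
unrestricted: ✗ — a type mismatch blocks all five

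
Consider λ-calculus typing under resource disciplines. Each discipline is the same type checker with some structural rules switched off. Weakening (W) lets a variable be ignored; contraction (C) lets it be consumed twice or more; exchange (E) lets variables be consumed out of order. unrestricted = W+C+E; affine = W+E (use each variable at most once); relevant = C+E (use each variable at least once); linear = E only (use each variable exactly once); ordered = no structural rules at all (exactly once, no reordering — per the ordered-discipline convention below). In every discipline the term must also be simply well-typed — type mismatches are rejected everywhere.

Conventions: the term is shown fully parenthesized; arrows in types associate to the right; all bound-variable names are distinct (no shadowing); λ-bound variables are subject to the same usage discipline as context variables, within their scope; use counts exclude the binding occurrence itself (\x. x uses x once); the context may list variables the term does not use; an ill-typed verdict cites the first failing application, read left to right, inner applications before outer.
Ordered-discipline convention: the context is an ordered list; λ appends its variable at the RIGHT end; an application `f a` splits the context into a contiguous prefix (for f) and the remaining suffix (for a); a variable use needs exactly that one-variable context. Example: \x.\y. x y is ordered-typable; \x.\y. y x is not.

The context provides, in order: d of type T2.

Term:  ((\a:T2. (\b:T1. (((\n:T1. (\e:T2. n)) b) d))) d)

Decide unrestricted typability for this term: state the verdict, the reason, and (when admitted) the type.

yes — typability at T1 → T1 is all that's needed; term : T1 → T1
use counts: d: 2×; a [bound]: 0×; b [bound]: 1×; n [bound]: 1×; e [bound]: 0×
left-to-right use order: n, b, d, d
typing: ✓ — T1 → T1
across the five disciplines: ordered ✗ · linear ✗ · affine ✗ · relevant ✗ · unrestricted ✓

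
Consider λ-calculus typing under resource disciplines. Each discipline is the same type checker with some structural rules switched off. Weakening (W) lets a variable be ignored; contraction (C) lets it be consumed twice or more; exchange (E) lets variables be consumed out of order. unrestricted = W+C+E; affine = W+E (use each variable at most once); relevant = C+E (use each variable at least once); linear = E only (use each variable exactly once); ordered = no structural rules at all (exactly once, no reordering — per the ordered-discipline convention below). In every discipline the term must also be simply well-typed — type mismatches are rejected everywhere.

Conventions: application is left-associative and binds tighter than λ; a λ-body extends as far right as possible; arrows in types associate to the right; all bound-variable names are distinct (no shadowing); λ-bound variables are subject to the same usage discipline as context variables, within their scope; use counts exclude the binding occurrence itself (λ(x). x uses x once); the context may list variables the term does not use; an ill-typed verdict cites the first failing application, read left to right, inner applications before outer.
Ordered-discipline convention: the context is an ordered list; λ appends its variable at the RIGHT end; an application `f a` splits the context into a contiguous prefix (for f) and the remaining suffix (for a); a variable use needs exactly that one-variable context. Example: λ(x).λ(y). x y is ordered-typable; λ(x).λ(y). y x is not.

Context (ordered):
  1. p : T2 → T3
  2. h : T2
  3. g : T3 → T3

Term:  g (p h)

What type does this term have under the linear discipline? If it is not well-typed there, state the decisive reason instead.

term : T3
counts: p: 1×, h: 1×, g: 1×
use order (left to right): g, p, h
typing: well-typed — term : T3
all disciplines: ordered ✗, linear ✓, affine ✓, relevant ✓, unrestricted ✓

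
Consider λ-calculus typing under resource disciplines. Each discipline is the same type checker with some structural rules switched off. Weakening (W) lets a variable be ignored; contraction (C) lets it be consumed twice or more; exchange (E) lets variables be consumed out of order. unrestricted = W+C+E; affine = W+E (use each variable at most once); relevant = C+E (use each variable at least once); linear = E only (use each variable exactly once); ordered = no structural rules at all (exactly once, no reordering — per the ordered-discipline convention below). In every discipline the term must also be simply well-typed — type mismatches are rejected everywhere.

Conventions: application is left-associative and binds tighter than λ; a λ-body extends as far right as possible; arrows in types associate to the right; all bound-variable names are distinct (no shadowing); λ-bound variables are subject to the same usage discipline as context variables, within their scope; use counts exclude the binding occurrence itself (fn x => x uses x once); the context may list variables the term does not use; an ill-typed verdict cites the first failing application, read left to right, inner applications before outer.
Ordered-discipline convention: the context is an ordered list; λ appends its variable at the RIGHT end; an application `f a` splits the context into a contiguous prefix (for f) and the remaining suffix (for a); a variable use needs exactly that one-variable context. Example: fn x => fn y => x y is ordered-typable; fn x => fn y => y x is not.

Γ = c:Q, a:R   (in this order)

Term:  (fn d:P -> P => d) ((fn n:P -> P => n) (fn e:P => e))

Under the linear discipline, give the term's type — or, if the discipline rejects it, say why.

not well-typed under linear — unused: c, a — weakening required
usage: c: 0, a: 0, d (bound): 1, n (bound): 1, e (bound): 1
use order (left to right): d, n, e
typing: well-typed — term : P -> P
all disciplines: ordered ✗ | linear ✗ | affine ✓ | relevant ✗ | unrestricted ✓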